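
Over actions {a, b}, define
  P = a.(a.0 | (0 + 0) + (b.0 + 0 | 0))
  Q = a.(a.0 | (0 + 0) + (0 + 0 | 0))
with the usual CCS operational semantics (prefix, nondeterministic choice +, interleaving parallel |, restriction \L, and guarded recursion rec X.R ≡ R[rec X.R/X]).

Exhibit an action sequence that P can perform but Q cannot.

Reachable graph of P (4 states):
  m0 = a.(a.0 | (0 + 0) + (b.0 + 0 | 0)) has moves =a=> m1
  m1 = a.0 | (0 + 0) + (b.0 + 0 | 0) has moves =a=> m2, =b=> m3
  m2 = 0 | (0 + 0) has moves stopped
  m3 = 0 has moves stopped
Reachable graph of Q (3 states):
  n0 = a.(a.0 | (0 + 0) + (0 + 0 | 0)) has moves =a=> n1
  n1 = a.0 | (0 + 0) + (0 + 0 | 0) has moves =a=> n2
  n2 = 0 | (0 + 0) has moves stopped
Trace ⟨ab⟩ through P, begin at {m0}:
  [1] a ⇒ {m1}
  [2] b ⇒ {m3}
  P completes σ.
Trace ⟨ab⟩ through Q, begin at {n0}:
  [1] a ⇒ {n1}
  [2] b ⇒ no successor for Q

ab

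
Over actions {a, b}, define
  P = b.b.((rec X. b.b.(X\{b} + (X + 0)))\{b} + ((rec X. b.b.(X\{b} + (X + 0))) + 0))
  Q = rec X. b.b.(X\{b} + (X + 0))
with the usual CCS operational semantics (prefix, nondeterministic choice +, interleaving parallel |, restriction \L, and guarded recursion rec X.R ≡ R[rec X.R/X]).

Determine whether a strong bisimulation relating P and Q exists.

P ~ Q

P's transition system — 3 states:
  p0 = b.b.((rec X. b.b.(X\{b} + (X + 0)))\{b} + ((rec X. b.b.(X\{b} + (X + 0))) + 0)) has moves =b=> p1
  p1 = b.((rec X. b.b.(X\{b} + (X + 0)))\{b} + ((rec X. b.b.(X\{b} + (X + 0))) + 0)) has moves =b=> p2
  p2 = (rec X. b.b.(X\{b} + (X + 0)))\{b} + ((rec X. b.b.(X\{b} + (X + 0))) + 0) has moves =b=> p1
Q's transition system — 3 states:
  q0 = rec X. b.b.(X\{b} + (X + 0)) has moves =b=> q1
  q1 = b.((rec X. b.b.(X\{b} + (X + 0)))\{b} + ((rec X. b.b.(X\{b} + (X + 0))) + 0)) has moves =b=> q2
  q2 = (rec X. b.b.(X\{b} + (X + 0)))\{b} + ((rec X. b.b.(X\{b} + (X + 0))) + 0) has moves =b=> q1
Bisimilarity quotient blocks:
  B0 = {p0, p1, p2, q0, q1, q2}
p0 ∈ B0, q0 ∈ B0 → same block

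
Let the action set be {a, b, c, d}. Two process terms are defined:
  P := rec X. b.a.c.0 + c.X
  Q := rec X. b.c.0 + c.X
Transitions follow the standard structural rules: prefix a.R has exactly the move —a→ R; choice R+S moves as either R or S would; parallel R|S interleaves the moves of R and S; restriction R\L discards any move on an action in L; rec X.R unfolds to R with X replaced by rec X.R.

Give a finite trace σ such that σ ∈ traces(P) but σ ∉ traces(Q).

ba

P's transition system — 4 states:
  m0 = rec X. b.a.c.0 + c.X → =b=> m1, =c=> m0
  m1 = a.c.0 → =a=> m2
  m2 = c.0 → =c=> m3
  m3 = 0 → stopped
Q's transition system — 3 states:
  n0 = rec X. b.c.0 + c.X → =b=> n1, =c=> n0
  n1 = c.0 → =c=> n2
  n2 = 0 → stopped
Run σ = ⟨ba⟩ on P: start {m0}
  after b @ step 1: {m1}
  after a @ step 2: {m2}
  — P admits the full trace.
Run σ = ⟨ba⟩ on Q: start {n0}
  after b @ step 1: {n1}
  after a @ step 2: no successor for Q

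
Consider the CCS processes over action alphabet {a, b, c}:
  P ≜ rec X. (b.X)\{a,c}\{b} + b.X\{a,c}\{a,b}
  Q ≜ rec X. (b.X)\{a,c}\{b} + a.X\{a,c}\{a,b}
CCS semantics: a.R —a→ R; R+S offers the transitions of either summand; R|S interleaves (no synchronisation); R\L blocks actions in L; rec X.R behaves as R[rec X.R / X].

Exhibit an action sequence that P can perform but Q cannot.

LTS(P): 2 reachable states
  u0 = rec X. (b.X)\{a,c}\{b} + b.X\{a,c}\{a,b} :: ··b··> u1
  u1 = (rec X. (b.X)\{a,c}\{b} + b.X\{a,c}\{a,b})\{a,c}\{a,b} :: ·
LTS(Q): 2 reachable states
  v0 = rec X. (b.X)\{a,c}\{b} + a.X\{a,c}\{a,b} :: ··a··> v1
  v1 = (rec X. (b.X)\{a,c}\{b} + a.X\{a,c}\{a,b})\{a,c}\{a,b} :: ·
Executing b from P (initial set {u0}):
  after b @ step 1: {u1}
  P completes σ.
Executing b from Q (initial set {v0}):
  after b @ step 1: ∅  — Q cannot continue

b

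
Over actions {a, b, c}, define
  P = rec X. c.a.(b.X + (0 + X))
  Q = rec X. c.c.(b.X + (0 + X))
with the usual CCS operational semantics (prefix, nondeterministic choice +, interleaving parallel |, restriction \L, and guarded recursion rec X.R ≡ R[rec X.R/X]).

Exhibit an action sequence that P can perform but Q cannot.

P's transition system — 3 states:
  u0 = rec X. c.a.(b.X + (0 + X)) :: =c=> u1
  u1 = a.(b.(rec X. c.a.(b.X + (0 + X))) + (0 + (rec X. c.a.(b.X + (0 + X))))) :: =a=> u2
  u2 = b.(rec X. c.a.(b.X + (0 + X))) + (0 + (rec X. c.a.(b.X + (0 + X)))) :: =b=> u0, =c=> u1
Q's transition system — 3 states:
  v0 = rec X. c.c.(b.X + (0 + X)) :: =c=> v1
  v1 = c.(b.(rec X. c.c.(b.X + (0 + X))) + (0 + (rec X. c.c.(b.X + (0 + X))))) :: =c=> v2
  v2 = b.(rec X. c.c.(b.X + (0 + X))) + (0 + (rec X. c.c.(b.X + (0 + X)))) :: =b=> v0, =c=> v1
Executing ca from P (initial set {u0}):
  [1] c ⇒ {u1}
  [2] a ⇒ {u2}
  ✓ P
Executing ca from Q (initial set {v0}):
  [1] c ⇒ {v1}
  [2] a ⇒ ∅ (Q stuck)

ca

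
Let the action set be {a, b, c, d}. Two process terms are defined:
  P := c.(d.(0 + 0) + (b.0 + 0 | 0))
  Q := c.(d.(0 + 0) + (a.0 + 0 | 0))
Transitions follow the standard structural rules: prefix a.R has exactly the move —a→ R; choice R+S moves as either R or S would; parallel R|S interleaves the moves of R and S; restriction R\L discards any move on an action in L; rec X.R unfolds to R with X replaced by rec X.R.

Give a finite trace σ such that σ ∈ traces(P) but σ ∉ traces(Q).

cb

P's transition system — 4 states:
  p0 = c.(d.(0 + 0) + (b.0 + 0 | 0)) ⊢ -c-> p1
  p1 = d.(0 + 0) + (b.0 + 0 | 0) ⊢ -b-> p2, -d-> p3
  p2 = 0 ⊢ ·
  p3 = 0 + 0 ⊢ ·
Q's transition system — 4 states:
  q0 = c.(d.(0 + 0) + (a.0 + 0 | 0)) ⊢ -c-> q1
  q1 = d.(0 + 0) + (a.0 + 0 | 0) ⊢ -a-> q2, -d-> q3
  q2 = 0 ⊢ ·
  q3 = 0 + 0 ⊢ ·
Executing cb from P (initial set {p0}):
  step 1 (c): {p1}
  step 2 (b): {p2}
  ✓ P
Executing cb from Q (initial set {q0}):
  step 1 (c): {q1}
  step 2 (b): no successor for Q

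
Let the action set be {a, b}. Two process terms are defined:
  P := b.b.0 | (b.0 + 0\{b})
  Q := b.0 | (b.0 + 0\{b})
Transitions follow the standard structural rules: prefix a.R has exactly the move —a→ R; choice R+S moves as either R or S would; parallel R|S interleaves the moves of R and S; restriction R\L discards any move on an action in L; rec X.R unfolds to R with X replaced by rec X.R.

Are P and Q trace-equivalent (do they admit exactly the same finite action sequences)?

LTS(P): 6 reachable states
  u0 = b.b.0 | (b.0 + 0\{b}) has moves --b--▸ u1, --b--▸ u2
  u1 = b.0 | (b.0 + 0\{b}) has moves --b--▸ u3, --b--▸ u4
  u2 = b.b.0 | 0 has moves --b--▸ u4
  u3 = 0 | (b.0 + 0\{b}) has moves --b--▸ u5
  u4 = b.0 | 0 has moves --b--▸ u5
  u5 = 0 | 0 has moves ∅
LTS(Q): 4 reachable states
  v0 = b.0 | (b.0 + 0\{b}) has moves --b--▸ v1, --b--▸ v2
  v1 = 0 | (b.0 + 0\{b}) has moves --b--▸ v3
  v2 = b.0 | 0 has moves --b--▸ v3
  v3 = 0 | 0 has moves ∅
Executing bbb from P (initial set {u0}):
  step 1 (b): {u1, u2}
  step 2 (b): {u3, u4}
  step 3 (b): {u5}
  P completes σ.
Executing bbb from Q (initial set {v0}):
  step 1 (b): {v1, v2}
  step 2 (b): {v3}
  step 3 (b): ∅  — Q cannot continue

NO — witness ⟨bbb⟩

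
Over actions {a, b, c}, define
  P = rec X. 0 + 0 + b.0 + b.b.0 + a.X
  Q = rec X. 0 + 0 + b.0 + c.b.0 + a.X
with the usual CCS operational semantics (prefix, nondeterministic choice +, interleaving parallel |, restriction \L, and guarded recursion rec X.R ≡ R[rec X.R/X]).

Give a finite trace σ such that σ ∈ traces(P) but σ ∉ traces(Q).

bb

Reachable graph of P (3 states):
  u0 = rec X. 0 + 0 + b.0 + b.b.0 + a.X has moves --a--▸ u0, --b--▸ u1, --b--▸ u2
  u1 = 0 has moves ∅
  u2 = b.0 has moves --b--▸ u1
Reachable graph of Q (3 states):
  v0 = rec X. 0 + 0 + b.0 + c.b.0 + a.X has moves --a--▸ v0, --b--▸ v1, --c--▸ v2
  v1 = 0 has moves ∅
  v2 = b.0 has moves --b--▸ v1
Trace ⟨bb⟩ through P, begin at {u0}:
  step 1 (b): {u1, u2}
  step 2 (b): {u1}
  ✓ P
Trace ⟨bb⟩ through Q, begin at {v0}:
  step 1 (b): {v1}
  step 2 (b): ∅ (Q stuck)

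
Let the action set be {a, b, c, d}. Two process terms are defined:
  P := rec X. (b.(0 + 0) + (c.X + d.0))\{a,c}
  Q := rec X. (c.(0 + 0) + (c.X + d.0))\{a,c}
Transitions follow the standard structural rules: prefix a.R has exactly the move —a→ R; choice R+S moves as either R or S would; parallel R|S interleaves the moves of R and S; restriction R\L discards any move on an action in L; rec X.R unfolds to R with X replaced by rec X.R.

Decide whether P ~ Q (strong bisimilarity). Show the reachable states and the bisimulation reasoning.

Reachable graph of P (3 states):
  p0 = rec X. (b.(0 + 0) + (c.X + d.0))\{a,c} has moves —b→ p1, —d→ p2
  p1 = (0 + 0)\{a,c} has moves ∅
  p2 = 0\{a,c} has moves ∅
Reachable graph of Q (2 states):
  q0 = rec X. (c.(0 + 0) + (c.X + d.0))\{a,c} has moves —d→ q1
  q1 = 0\{a,c} has moves ∅
Partition-refinement fixed point:
  B0 = {p0}
  B1 = {p1, p2, q1}
  B2 = {q0}
p0 ∈ B0, q0 ∈ B2 → different blocks

not bisimilar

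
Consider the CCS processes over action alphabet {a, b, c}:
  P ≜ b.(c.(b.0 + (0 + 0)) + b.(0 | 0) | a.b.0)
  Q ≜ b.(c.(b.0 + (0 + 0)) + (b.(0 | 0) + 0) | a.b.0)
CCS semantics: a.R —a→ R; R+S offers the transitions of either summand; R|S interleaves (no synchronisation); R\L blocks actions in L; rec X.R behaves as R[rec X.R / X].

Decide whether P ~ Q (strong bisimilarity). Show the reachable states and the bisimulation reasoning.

bisimilar

P's transition system — 9 states:
  p0 = b.(c.(b.0 + (0 + 0)) + b.(0 | 0) | a.b.0) | -b-> p1
  p1 = c.(b.0 + (0 + 0)) + b.(0 | 0) | a.b.0 | -a-> p2, -b-> p3, -c-> p4
  p2 = b.(0 | 0) | b.0 | -b-> p5, -b-> p6
  p3 = 0 | 0 | a.b.0 | -a-> p5
  p4 = b.0 + (0 + 0) | -b-> p7
  p5 = 0 | 0 | b.0 | -b-> p8
  p6 = b.(0 | 0) | 0 | -b-> p8
  p7 = 0 | (no moves)
  p8 = 0 | 0 | 0 | (no moves)
Q's transition system — 9 states:
  q0 = b.(c.(b.0 + (0 + 0)) + (b.(0 | 0) + 0) | a.b.0) | -b-> q1
  q1 = c.(b.0 + (0 + 0)) + (b.(0 | 0) + 0) | a.b.0 | -a-> q2, -b-> q3, -c-> q4
  q2 = (b.(0 | 0) + 0) | b.0 | -b-> q5, -b-> q6
  q3 = 0 | 0 | a.b.0 | -a-> q6
  q4 = b.0 + (0 + 0) | -b-> q7
  q5 = (b.(0 | 0) + 0) | 0 | -b-> q8
  q6 = 0 | 0 | b.0 | -b-> q8
  q7 = 0 | (no moves)
  q8 = 0 | 0 | 0 | (no moves)
Bisimilarity quotient blocks:
  B0 = {p0, q0}
  B1 = {p1, q1}
  B2 = {p2, q2}
  B3 = {p4, p5, p6, q4, q5, q6}
  B4 = {p7, p8, q7, q8}
  B5 = {p3, q3}
p0 ∈ B0, q0 ∈ B0 → same block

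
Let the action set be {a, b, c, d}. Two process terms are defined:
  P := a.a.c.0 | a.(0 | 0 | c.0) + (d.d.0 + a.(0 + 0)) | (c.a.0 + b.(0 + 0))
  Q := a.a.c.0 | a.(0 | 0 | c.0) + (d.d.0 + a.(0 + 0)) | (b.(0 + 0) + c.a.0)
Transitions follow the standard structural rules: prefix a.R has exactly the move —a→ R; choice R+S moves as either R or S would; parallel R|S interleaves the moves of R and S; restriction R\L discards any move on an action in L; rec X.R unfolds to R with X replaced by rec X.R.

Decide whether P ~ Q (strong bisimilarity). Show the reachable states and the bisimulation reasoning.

P's transition system — 27 states:
  m0 = a.a.c.0 | a.(0 | 0 | c.0) + (d.d.0 + a.(0 + 0)) | (c.a.0 + b.(0 + 0)) → —a→ m1, —a→ m2, —a→ m3, —b→ m4, —c→ m5, —d→ m6
  m1 = (0 + 0) | (c.a.0 + b.(0 + 0)) → —b→ m7, —c→ m8
  m2 = a.a.c.0 | (0 | 0 | c.0) → —a→ m9, —c→ m10
  m3 = a.c.0 | a.(0 | 0 | c.0) → —a→ m11, —a→ m9
  m4 = (d.d.0 + a.(0 + 0)) | (0 + 0) → —a→ m7, —d→ m12
  m5 = (d.d.0 + a.(0 + 0)) | a.0 → —a→ m13, —a→ m8, —d→ m14
  m6 = d.0 | (c.a.0 + b.(0 + 0)) → —b→ m12, —c→ m14, —d→ m15
  m7 = (0 + 0) | (0 + 0) → ·
  m8 = (0 + 0) | a.0 → —a→ m16
  m9 = a.c.0 | (0 | 0 | c.0) → —a→ m17, —c→ m18
  m10 = a.a.c.0 | (0 | 0 | 0) → —a→ m18
  m11 = c.0 | a.(0 | 0 | c.0) → —a→ m17, —c→ m19
  m12 = d.0 | (0 + 0) → —d→ m20
  m13 = (d.d.0 + a.(0 + 0)) | 0 → —a→ m16, —d→ m21
  m14 = d.0 | a.0 → —a→ m21, —d→ m22
  m15 = 0 | (c.a.0 + b.(0 + 0)) → —b→ m20, —c→ m22
  m16 = (0 + 0) | 0 → ·
  m17 = c.0 | (0 | 0 | c.0) → —c→ m23, —c→ m24
  m18 = a.c.0 | (0 | 0 | 0) → —a→ m24
  m19 = 0 | a.(0 | 0 | c.0) → —a→ m23
  m20 = 0 | (0 + 0) → ·
  m21 = d.0 | 0 → —d→ m25
  m22 = 0 | a.0 → —a→ m25
  m23 = 0 | (0 | 0 | c.0) → —c→ m26
  m24 = c.0 | (0 | 0 | 0) → —c→ m26
  m25 = 0 | 0 → ·
  m26 = 0 | (0 | 0 | 0) → ·
Q's transition system — 27 states:
  n0 = a.a.c.0 | a.(0 | 0 | c.0) + (d.d.0 + a.(0 + 0)) | (b.(0 + 0) + c.a.0) → —a→ n1, —a→ n2, —a→ n3, —b→ n4, —c→ n5, —d→ n6
  n1 = (0 + 0) | (b.(0 + 0) + c.a.0) → —b→ n7, —c→ n8
  n2 = a.a.c.0 | (0 | 0 | c.0) → —a→ n9, —c→ n10
  n3 = a.c.0 | a.(0 | 0 | c.0) → —a→ n11, —a→ n9
  n4 = (d.d.0 + a.(0 + 0)) | (0 + 0) → —a→ n7, —d→ n12
  n5 = (d.d.0 + a.(0 + 0)) | a.0 → —a→ n13, —a→ n8, —d→ n14
  n6 = d.0 | (b.(0 + 0) + c.a.0) → —b→ n12, —c→ n14, —d→ n15
  n7 = (0 + 0) | (0 + 0) → ·
  n8 = (0 + 0) | a.0 → —a→ n16
  n9 = a.c.0 | (0 | 0 | c.0) → —a→ n17, —c→ n18
  n10 = a.a.c.0 | (0 | 0 | 0) → —a→ n18
  n11 = c.0 | a.(0 | 0 | c.0) → —a→ n17, —c→ n19
  n12 = d.0 | (0 + 0) → —d→ n20
  n13 = (d.d.0 + a.(0 + 0)) | 0 → —a→ n16, —d→ n21
  n14 = d.0 | a.0 → —a→ n21, —d→ n22
  n15 = 0 | (b.(0 + 0) + c.a.0) → —b→ n20, —c→ n22
  n16 = (0 + 0) | 0 → ·
  n17 = c.0 | (0 | 0 | c.0) → —c→ n23, —c→ n24
  n18 = a.c.0 | (0 | 0 | 0) → —a→ n24
  n19 = 0 | a.(0 | 0 | c.0) → —a→ n23
  n20 = 0 | (0 + 0) → ·
  n21 = d.0 | 0 → —d→ n25
  n22 = 0 | a.0 → —a→ n25
  n23 = 0 | (0 | 0 | c.0) → —c→ n26
  n24 = c.0 | (0 | 0 | 0) → —c→ n26
  n25 = 0 | 0 → ·
  n26 = 0 | (0 | 0 | 0) → ·
Bisimilarity quotient blocks:
  B0 = {m0, n0}
  B1 = {m5, n5}
  B2 = {m13, m4, n13, n4}
  B3 = {m16, m20, m25, m26, m7, n16, n20, n25, n26, n7}
  B4 = {m12, m21, n12, n21}
  B5 = {m14, n14}
  B6 = {m22, m8, n22, n8}
  B7 = {m1, m15, n1, n15}
  B8 = {m6, n6}
  B9 = {m2, n2}
  B10 = {m10, n10}
  B11 = {m18, m19, n18, n19}
  B12 = {m23, m24, n23, n24}
  B13 = {m11, m9, n11, n9}
  B14 = {m17, n17}
  B15 = {m3, n3}
m0 ∈ B0, n0 ∈ B0 → same block

bisimilar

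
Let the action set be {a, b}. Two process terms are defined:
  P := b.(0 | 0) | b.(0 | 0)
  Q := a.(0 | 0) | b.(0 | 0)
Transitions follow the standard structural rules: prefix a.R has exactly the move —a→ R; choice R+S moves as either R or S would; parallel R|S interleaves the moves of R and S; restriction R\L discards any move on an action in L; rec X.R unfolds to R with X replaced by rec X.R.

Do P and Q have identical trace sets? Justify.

traces(P) ≠ traces(Q) — witness ⟨bb⟩

LTS(P): 4 reachable states
  s0 = b.(0 | 0) | b.(0 | 0) ⊢ --b--▸ s1, --b--▸ s2
  s1 = 0 | 0 | b.(0 | 0) ⊢ --b--▸ s3
  s2 = b.(0 | 0) | (0 | 0) ⊢ --b--▸ s3
  s3 = 0 | 0 | (0 | 0) ⊢ deadlocked
LTS(Q): 4 reachable states
  t0 = a.(0 | 0) | b.(0 | 0) ⊢ --a--▸ t1, --b--▸ t2
  t1 = 0 | 0 | b.(0 | 0) ⊢ --b--▸ t3
  t2 = a.(0 | 0) | (0 | 0) ⊢ --a--▸ t3
  t3 = 0 | 0 | (0 | 0) ⊢ deadlocked
Run σ = ⟨bb⟩ on P: start {s0}
  step 1 (b): {s1, s2}
  step 2 (b): {s3}
  — P admits the full trace.
Run σ = ⟨bb⟩ on Q: start {t0}
  step 1 (b): {t2}
  step 2 (b): no successor for Q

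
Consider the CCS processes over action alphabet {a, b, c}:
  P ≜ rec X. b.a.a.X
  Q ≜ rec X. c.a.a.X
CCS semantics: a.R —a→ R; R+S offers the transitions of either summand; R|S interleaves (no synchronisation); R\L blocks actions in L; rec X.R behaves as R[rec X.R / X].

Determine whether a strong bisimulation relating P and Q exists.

P ≁ Q

Reachable graph of P (3 states):
  s0 = rec X. b.a.a.X ⊢ =b=> s1
  s1 = a.a.(rec X. b.a.a.X) ⊢ =a=> s2
  s2 = a.(rec X. b.a.a.X) ⊢ =a=> s0
Reachable graph of Q (3 states):
  t0 = rec X. c.a.a.X ⊢ =c=> t1
  t1 = a.a.(rec X. c.a.a.X) ⊢ =a=> t2
  t2 = a.(rec X. c.a.a.X) ⊢ =a=> t0
Bisimilarity quotient blocks:
  B0 = {s0}
  B1 = {s1}
  B2 = {s2}
  B3 = {t0}
  B4 = {t1}
  B5 = {t2}
s0 ∈ B0, t0 ∈ B3 → different blocks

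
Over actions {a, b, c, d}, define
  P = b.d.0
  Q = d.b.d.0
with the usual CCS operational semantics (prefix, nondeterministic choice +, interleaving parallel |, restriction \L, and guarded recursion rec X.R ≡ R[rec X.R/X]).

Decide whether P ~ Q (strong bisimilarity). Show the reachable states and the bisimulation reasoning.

P ≁ Q

Reachable graph of P (3 states):
  m0 = b.d.0 | —b→ m1
  m1 = d.0 | —d→ m2
  m2 = 0 | (no moves)
Reachable graph of Q (4 states):
  n0 = d.b.d.0 | —d→ n1
  n1 = b.d.0 | —b→ n2
  n2 = d.0 | —d→ n3
  n3 = 0 | (no moves)
Coarsest stable partition (strong bisimilarity classes):
  B0 = {m0, n1}
  B1 = {m1, n2}
  B2 = {m2, n3}
  B3 = {n0}
m0 ∈ B0, n0 ∈ B3 → different blocks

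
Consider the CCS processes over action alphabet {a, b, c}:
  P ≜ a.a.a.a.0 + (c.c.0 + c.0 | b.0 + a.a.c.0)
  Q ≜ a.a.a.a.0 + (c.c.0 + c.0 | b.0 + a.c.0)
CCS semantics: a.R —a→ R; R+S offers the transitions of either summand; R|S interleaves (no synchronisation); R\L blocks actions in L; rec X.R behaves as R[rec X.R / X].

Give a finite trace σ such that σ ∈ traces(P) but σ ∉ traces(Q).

Reachable graph of P (10 states):
  s0 = a.a.a.a.0 + (c.c.0 + c.0 | b.0 + a.a.c.0) has moves =a=> s1, =a=> s2, =b=> s3, =c=> s4, =c=> s5
  s1 = a.a.a.0 has moves =a=> s6
  s2 = a.c.0 has moves =a=> s5
  s3 = c.0 | 0 has moves =c=> s7
  s4 = 0 | b.0 has moves =b=> s7
  s5 = c.0 has moves =c=> s8
  s6 = a.a.0 has moves =a=> s9
  s7 = 0 | 0 has moves ∅
  s8 = 0 has moves ∅
  s9 = a.0 has moves =a=> s8
Reachable graph of Q (9 states):
  t0 = a.a.a.a.0 + (c.c.0 + c.0 | b.0 + a.c.0) has moves =a=> t1, =a=> t2, =b=> t3, =c=> t2, =c=> t4
  t1 = a.a.a.0 has moves =a=> t5
  t2 = c.0 has moves =c=> t6
  t3 = c.0 | 0 has moves =c=> t7
  t4 = 0 | b.0 has moves =b=> t7
  t5 = a.a.0 has moves =a=> t8
  t6 = 0 has moves ∅
  t7 = 0 | 0 has moves ∅
  t8 = a.0 has moves =a=> t6
Trace ⟨aac⟩ through P, begin at {s0}:
  after a @ step 1: {s1, s2}
  after a @ step 2: {s5, s6}
  after c @ step 3: {s8}
  P completes σ.
Trace ⟨aac⟩ through Q, begin at {t0}:
  after a @ step 1: {t1, t2}
  after a @ step 2: {t5}
  after c @ step 3: ∅  — Q cannot continue

aac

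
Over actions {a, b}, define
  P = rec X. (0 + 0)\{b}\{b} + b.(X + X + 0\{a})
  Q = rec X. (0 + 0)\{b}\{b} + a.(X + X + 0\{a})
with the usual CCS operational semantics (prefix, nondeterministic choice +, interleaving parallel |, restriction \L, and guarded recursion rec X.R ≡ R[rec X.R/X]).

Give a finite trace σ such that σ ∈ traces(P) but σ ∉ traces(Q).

b

Reachable graph of P (2 states):
  p0 = rec X. (0 + 0)\{b}\{b} + b.(X + X + 0\{a}) ⊢ =b=> p1
  p1 = (rec X. (0 + 0)\{b}\{b} + b.(X + X + 0\{a})) + (rec X. (0 + 0)\{b}\{b} + b.(X + X + 0\{a})) + 0\{a} ⊢ =b=> p1
Reachable graph of Q (2 states):
  q0 = rec X. (0 + 0)\{b}\{b} + a.(X + X + 0\{a}) ⊢ =a=> q1
  q1 = (rec X. (0 + 0)\{b}\{b} + a.(X + X + 0\{a})) + (rec X. (0 + 0)\{b}\{b} + a.(X + X + 0\{a})) + 0\{a} ⊢ =a=> q1
Trace ⟨b⟩ through P, begin at {p0}:
  after b @ step 1: {p1}
  — P admits the full trace.
Trace ⟨b⟩ through Q, begin at {q0}:
  after b @ step 1: ∅  — Q cannot continue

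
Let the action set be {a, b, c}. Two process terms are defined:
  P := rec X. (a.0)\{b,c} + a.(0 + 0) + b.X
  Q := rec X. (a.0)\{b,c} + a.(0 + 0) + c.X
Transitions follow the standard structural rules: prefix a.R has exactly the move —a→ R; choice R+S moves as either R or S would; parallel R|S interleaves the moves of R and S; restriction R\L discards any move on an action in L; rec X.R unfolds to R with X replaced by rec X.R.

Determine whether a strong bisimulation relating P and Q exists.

NO

LTS(P): 3 reachable states
  m0 = rec X. (a.0)\{b,c} + a.(0 + 0) + b.X has moves ··a··> m1, ··a··> m2, ··b··> m0
  m1 = 0 + 0 has moves deadlocked
  m2 = 0\{b,c} has moves deadlocked
LTS(Q): 3 reachable states
  n0 = rec X. (a.0)\{b,c} + a.(0 + 0) + c.X has moves ··a··> n1, ··a··> n2, ··c··> n0
  n1 = 0 + 0 has moves deadlocked
  n2 = 0\{b,c} has moves deadlocked
Bisimilarity quotient blocks:
  B0 = {m0}
  B1 = {m1, m2, n1, n2}
  B2 = {n0}
m0 ∈ B0, n0 ∈ B2 → different blocks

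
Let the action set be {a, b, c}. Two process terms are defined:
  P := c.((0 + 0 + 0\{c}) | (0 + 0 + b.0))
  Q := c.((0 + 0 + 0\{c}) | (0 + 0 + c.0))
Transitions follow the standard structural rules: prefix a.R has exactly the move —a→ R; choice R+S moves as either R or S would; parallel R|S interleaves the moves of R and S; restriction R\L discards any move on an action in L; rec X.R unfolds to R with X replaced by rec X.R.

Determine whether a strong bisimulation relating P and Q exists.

P's transition system — 3 states:
  u0 = c.((0 + 0 + 0\{c}) | (0 + 0 + b.0)) has moves ··c··> u1
  u1 = (0 + 0 + 0\{c}) | (0 + 0 + b.0) has moves ··b··> u2
  u2 = (0 + 0 + 0\{c}) | 0 has moves (no moves)
Q's transition system — 3 states:
  v0 = c.((0 + 0 + 0\{c}) | (0 + 0 + c.0)) has moves ··c··> v1
  v1 = (0 + 0 + 0\{c}) | (0 + 0 + c.0) has moves ··c··> v2
  v2 = (0 + 0 + 0\{c}) | 0 has moves (no moves)
Bisimilarity quotient blocks:
  B0 = {u0}
  B1 = {u1}
  B2 = {u2, v2}
  B3 = {v0}
  B4 = {v1}
u0 ∈ B0, v0 ∈ B3 → different blocks

not bisimilar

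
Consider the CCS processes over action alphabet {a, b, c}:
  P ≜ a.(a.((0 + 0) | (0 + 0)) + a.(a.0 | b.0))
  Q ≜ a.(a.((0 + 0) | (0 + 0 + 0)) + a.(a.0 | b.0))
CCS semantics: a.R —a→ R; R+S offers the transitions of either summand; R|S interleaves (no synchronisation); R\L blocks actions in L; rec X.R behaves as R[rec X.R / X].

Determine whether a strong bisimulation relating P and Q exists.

bisimilar

P's transition system — 7 states:
  p0 = a.(a.((0 + 0) | (0 + 0)) + a.(a.0 | b.0)) ⊢ ··a··> p1
  p1 = a.((0 + 0) | (0 + 0)) + a.(a.0 | b.0) ⊢ ··a··> p2, ··a··> p3
  p2 = (0 + 0) | (0 + 0) ⊢ ∅
  p3 = a.0 | b.0 ⊢ ··a··> p4, ··b··> p5
  p4 = 0 | b.0 ⊢ ··b··> p6
  p5 = a.0 | 0 ⊢ ··a··> p6
  p6 = 0 | 0 ⊢ ∅
Q's transition system — 7 states:
  q0 = a.(a.((0 + 0) | (0 + 0 + 0)) + a.(a.0 | b.0)) ⊢ ··a··> q1
  q1 = a.((0 + 0) | (0 + 0 + 0)) + a.(a.0 | b.0) ⊢ ··a··> q2, ··a··> q3
  q2 = (0 + 0) | (0 + 0 + 0) ⊢ ∅
  q3 = a.0 | b.0 ⊢ ··a··> q4, ··b··> q5
  q4 = 0 | b.0 ⊢ ··b··> q6
  q5 = a.0 | 0 ⊢ ··a··> q6
  q6 = 0 | 0 ⊢ ∅
Bisimilarity quotient blocks:
  B0 = {p0, q0}
  B1 = {p1, q1}
  B2 = {p3, q3}
  B3 = {p4, q4}
  B4 = {p2, p6, q2, q6}
  B5 = {p5, q5}
p0 ∈ B0, q0 ∈ B0 → same block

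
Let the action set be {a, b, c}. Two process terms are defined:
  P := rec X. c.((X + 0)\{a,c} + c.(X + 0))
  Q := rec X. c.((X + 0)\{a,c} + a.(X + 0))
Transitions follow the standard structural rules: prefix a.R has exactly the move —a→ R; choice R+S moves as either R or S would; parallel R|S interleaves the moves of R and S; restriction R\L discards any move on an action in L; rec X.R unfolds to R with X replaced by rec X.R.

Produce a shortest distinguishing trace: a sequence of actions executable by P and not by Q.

LTS(P): 3 reachable states
  u0 = rec X. c.((X + 0)\{a,c} + c.(X + 0)) has moves —c→ u1
  u1 = ((rec X. c.((X + 0)\{a,c} + c.(X + 0))) + 0)\{a,c} + c.((rec X. c.((X + 0)\{a,c} + c.(X + 0))) + 0) has moves —c→ u2
  u2 = (rec X. c.((X + 0)\{a,c} + c.(X + 0))) + 0 has moves —c→ u1
LTS(Q): 3 reachable states
  v0 = rec X. c.((X + 0)\{a,c} + a.(X + 0)) has moves —c→ v1
  v1 = ((rec X. c.((X + 0)\{a,c} + a.(X + 0))) + 0)\{a,c} + a.((rec X. c.((X + 0)\{a,c} + a.(X + 0))) + 0) has moves —a→ v2
  v2 = (rec X. c.((X + 0)\{a,c} + a.(X + 0))) + 0 has moves —c→ v1
Trace ⟨cc⟩ through P, begin at {u0}:
  after c @ step 1: {u1}
  after c @ step 2: {u2}
  ✓ P
Trace ⟨cc⟩ through Q, begin at {v0}:
  after c @ step 1: {v1}
  after c @ step 2: no successor for Q

cc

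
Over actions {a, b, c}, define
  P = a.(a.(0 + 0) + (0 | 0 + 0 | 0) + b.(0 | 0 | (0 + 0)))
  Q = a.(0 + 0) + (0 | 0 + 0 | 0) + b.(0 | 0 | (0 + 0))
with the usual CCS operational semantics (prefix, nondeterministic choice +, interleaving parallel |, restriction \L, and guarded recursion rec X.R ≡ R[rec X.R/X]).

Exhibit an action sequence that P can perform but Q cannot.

P's transition system — 4 states:
  m0 = a.(a.(0 + 0) + (0 | 0 + 0 | 0) + b.(0 | 0 | (0 + 0))) ⊢ =a=> m1
  m1 = a.(0 + 0) + (0 | 0 + 0 | 0) + b.(0 | 0 | (0 + 0)) ⊢ =a=> m2, =b=> m3
  m2 = 0 + 0 ⊢ deadlocked
  m3 = 0 | 0 | (0 + 0) ⊢ deadlocked
Q's transition system — 3 states:
  n0 = a.(0 + 0) + (0 | 0 + 0 | 0) + b.(0 | 0 | (0 + 0)) ⊢ =a=> n1, =b=> n2
  n1 = 0 + 0 ⊢ deadlocked
  n2 = 0 | 0 | (0 + 0) ⊢ deadlocked
Trace ⟨aa⟩ through P, begin at {m0}:
  after a @ step 1: {m1}
  after a @ step 2: {m2}
  — P admits the full trace.
Trace ⟨aa⟩ through Q, begin at {n0}:
  after a @ step 1: {n1}
  after a @ step 2: ∅ (Q stuck)

aa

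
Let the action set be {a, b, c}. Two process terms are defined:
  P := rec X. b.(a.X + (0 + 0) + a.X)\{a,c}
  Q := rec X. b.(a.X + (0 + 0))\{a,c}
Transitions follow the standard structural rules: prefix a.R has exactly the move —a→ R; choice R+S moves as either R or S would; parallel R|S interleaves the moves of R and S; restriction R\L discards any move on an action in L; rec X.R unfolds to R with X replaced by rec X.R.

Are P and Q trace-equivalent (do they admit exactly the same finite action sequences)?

P's transition system — 2 states:
  s0 = rec X. b.(a.X + (0 + 0) + a.X)\{a,c} has moves —b→ s1
  s1 = (a.(rec X. b.(a.X + (0 + 0) + a.X)\{a,c}) + (0 + 0) + a.(rec X. b.(a.X + (0 + 0) + a.X)\{a,c}))\{a,c} has moves ∅
Q's transition system — 2 states:
  t0 = rec X. b.(a.X + (0 + 0))\{a,c} has moves —b→ t1
  t1 = (a.(rec X. b.(a.X + (0 + 0))\{a,c}) + (0 + 0))\{a,c} has moves ∅
Bisimilarity quotient blocks:
  B0 = {s0, t0}
  B1 = {s1, t1}
s0 ∈ B0, t0 ∈ B0 → same block
Bisimilar ⇒ trace-equivalent.

YES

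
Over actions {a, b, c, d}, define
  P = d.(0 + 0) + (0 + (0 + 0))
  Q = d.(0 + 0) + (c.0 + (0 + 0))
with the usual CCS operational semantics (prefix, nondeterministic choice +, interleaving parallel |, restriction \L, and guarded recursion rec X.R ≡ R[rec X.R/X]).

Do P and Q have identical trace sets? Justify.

NO — witness ⟨c⟩

LTS(P): 2 reachable states
  m0 = d.(0 + 0) + (0 + (0 + 0)) :: =d=> m1
  m1 = 0 + 0 :: (no moves)
LTS(Q): 3 reachable states
  n0 = d.(0 + 0) + (c.0 + (0 + 0)) :: =c=> n1, =d=> n2
  n1 = 0 :: (no moves)
  n2 = 0 + 0 :: (no moves)
Executing c from Q (initial set {n0}):
  [1] c ⇒ {n1}
  Q completes σ.
Executing c from P (initial set {m0}):
  [1] c ⇒ no successor for P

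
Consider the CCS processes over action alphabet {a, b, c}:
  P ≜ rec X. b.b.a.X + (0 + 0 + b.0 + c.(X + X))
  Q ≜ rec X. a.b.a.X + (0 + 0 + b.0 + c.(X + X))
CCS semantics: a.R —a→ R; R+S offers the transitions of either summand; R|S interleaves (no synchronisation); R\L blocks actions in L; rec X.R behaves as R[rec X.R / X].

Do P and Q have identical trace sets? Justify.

P's transition system — 5 states:
  u0 = rec X. b.b.a.X + (0 + 0 + b.0 + c.(X + X)) | =b=> u1, =b=> u2, =c=> u3
  u1 = 0 | (no moves)
  u2 = b.a.(rec X. b.b.a.X + (0 + 0 + b.0 + c.(X + X))) | =b=> u4
  u3 = (rec X. b.b.a.X + (0 + 0 + b.0 + c.(X + X))) + (rec X. b.b.a.X + (0 + 0 + b.0 + c.(X + X))) | =b=> u1, =b=> u2, =c=> u3
  u4 = a.(rec X. b.b.a.X + (0 + 0 + b.0 + c.(X + X))) | =a=> u0
Q's transition system — 5 states:
  v0 = rec X. a.b.a.X + (0 + 0 + b.0 + c.(X + X)) | =a=> v1, =b=> v2, =c=> v3
  v1 = b.a.(rec X. a.b.a.X + (0 + 0 + b.0 + c.(X + X))) | =b=> v4
  v2 = 0 | (no moves)
  v3 = (rec X. a.b.a.X + (0 + 0 + b.0 + c.(X + X))) + (rec X. a.b.a.X + (0 + 0 + b.0 + c.(X + X))) | =a=> v1, =b=> v2, =c=> v3
  v4 = a.(rec X. a.b.a.X + (0 + 0 + b.0 + c.(X + X))) | =a=> v0
Trace ⟨bb⟩ through P, begin at {u0}:
  step 1 (b): {u1, u2}
  step 2 (b): {u4}
  ✓ P
Trace ⟨bb⟩ through Q, begin at {v0}:
  step 1 (b): {v2}
  step 2 (b): no successor for Q

NO — witness ⟨bb⟩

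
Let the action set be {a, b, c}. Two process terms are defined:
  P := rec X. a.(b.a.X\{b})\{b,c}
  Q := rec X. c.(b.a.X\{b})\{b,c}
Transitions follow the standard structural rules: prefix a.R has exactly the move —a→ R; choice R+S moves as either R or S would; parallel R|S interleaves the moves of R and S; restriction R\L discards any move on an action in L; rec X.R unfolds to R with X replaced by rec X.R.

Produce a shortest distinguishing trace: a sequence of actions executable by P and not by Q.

P's transition system — 2 states:
  m0 = rec X. a.(b.a.X\{b})\{b,c} ⊢ --a--▸ m1
  m1 = (b.a.(rec X. a.(b.a.X\{b})\{b,c})\{b})\{b,c} ⊢ ·
Q's transition system — 2 states:
  n0 = rec X. c.(b.a.X\{b})\{b,c} ⊢ --c--▸ n1
  n1 = (b.a.(rec X. c.(b.a.X\{b})\{b,c})\{b})\{b,c} ⊢ ·
Trace ⟨a⟩ through P, begin at {m0}:
  after a @ step 1: {m1}
  P completes σ.
Trace ⟨a⟩ through Q, begin at {n0}:
  after a @ step 1: no successor for Q

a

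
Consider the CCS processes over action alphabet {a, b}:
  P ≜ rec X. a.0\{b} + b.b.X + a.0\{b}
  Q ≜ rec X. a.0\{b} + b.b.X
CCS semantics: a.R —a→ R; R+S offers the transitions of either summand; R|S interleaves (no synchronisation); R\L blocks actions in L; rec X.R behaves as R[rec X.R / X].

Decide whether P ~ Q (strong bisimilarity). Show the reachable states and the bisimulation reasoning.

P's transition system — 3 states:
  s0 = rec X. a.0\{b} + b.b.X + a.0\{b} | ··a··> s1, ··b··> s2
  s1 = 0\{b} | (no moves)
  s2 = b.(rec X. a.0\{b} + b.b.X + a.0\{b}) | ··b··> s0
Q's transition system — 3 states:
  t0 = rec X. a.0\{b} + b.b.X | ··a··> t1, ··b··> t2
  t1 = 0\{b} | (no moves)
  t2 = b.(rec X. a.0\{b} + b.b.X) | ··b··> t0
Bisimilarity quotient blocks:
  B0 = {s0, t0}
  B1 = {s2, t2}
  B2 = {s1, t1}
s0 ∈ B0, t0 ∈ B0 → same block

bisimilar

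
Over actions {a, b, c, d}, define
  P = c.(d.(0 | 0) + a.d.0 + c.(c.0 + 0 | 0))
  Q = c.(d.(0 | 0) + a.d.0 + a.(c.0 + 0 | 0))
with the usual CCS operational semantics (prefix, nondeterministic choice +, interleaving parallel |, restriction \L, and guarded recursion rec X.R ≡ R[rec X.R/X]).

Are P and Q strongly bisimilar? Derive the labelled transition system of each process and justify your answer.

LTS(P): 6 reachable states
  s0 = c.(d.(0 | 0) + a.d.0 + c.(c.0 + 0 | 0)) :: -c-> s1
  s1 = d.(0 | 0) + a.d.0 + c.(c.0 + 0 | 0) :: -a-> s2, -c-> s3, -d-> s4
  s2 = d.0 :: -d-> s5
  s3 = c.0 + 0 | 0 :: -c-> s5
  s4 = 0 | 0 :: (no moves)
  s5 = 0 :: (no moves)
LTS(Q): 6 reachable states
  t0 = c.(d.(0 | 0) + a.d.0 + a.(c.0 + 0 | 0)) :: -c-> t1
  t1 = d.(0 | 0) + a.d.0 + a.(c.0 + 0 | 0) :: -a-> t2, -a-> t3, -d-> t4
  t2 = c.0 + 0 | 0 :: -c-> t5
  t3 = d.0 :: -d-> t5
  t4 = 0 | 0 :: (no moves)
  t5 = 0 :: (no moves)
Coarsest stable partition (strong bisimilarity classes):
  B0 = {s0}
  B1 = {s1}
  B2 = {s3, t2}
  B3 = {s4, s5, t4, t5}
  B4 = {s2, t3}
  B5 = {t0}
  B6 = {t1}
s0 ∈ B0, t0 ∈ B5 → different blocks

P ≁ Q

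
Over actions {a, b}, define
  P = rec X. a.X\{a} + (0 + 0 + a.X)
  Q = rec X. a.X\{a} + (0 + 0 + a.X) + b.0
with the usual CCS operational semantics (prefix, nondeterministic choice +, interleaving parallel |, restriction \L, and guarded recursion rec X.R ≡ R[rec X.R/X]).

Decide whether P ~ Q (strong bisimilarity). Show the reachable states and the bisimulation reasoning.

P's transition system — 2 states:
  u0 = rec X. a.X\{a} + (0 + 0 + a.X) has moves —a→ u0, —a→ u1
  u1 = (rec X. a.X\{a} + (0 + 0 + a.X))\{a} has moves ·
Q's transition system — 4 states:
  v0 = rec X. a.X\{a} + (0 + 0 + a.X) + b.0 has moves —a→ v0, —a→ v1, —b→ v2
  v1 = (rec X. a.X\{a} + (0 + 0 + a.X) + b.0)\{a} has moves —b→ v3
  v2 = 0 has moves ·
  v3 = 0\{a} has moves ·
Coarsest stable partition (strong bisimilarity classes):
  B0 = {u0}
  B1 = {u1, v2, v3}
  B2 = {v0}
  B3 = {v1}
u0 ∈ B0, v0 ∈ B2 → different blocks

NO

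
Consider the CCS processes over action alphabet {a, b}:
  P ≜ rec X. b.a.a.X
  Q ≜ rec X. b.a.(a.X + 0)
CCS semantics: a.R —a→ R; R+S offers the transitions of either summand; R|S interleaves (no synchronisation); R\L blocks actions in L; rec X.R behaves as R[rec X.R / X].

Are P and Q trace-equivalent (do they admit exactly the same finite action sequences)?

trace-equivalent

LTS(P): 3 reachable states
  u0 = rec X. b.a.a.X | =b=> u1
  u1 = a.a.(rec X. b.a.a.X) | =a=> u2
  u2 = a.(rec X. b.a.a.X) | =a=> u0
LTS(Q): 3 reachable states
  v0 = rec X. b.a.(a.X + 0) | =b=> v1
  v1 = a.(a.(rec X. b.a.(a.X + 0)) + 0) | =a=> v2
  v2 = a.(rec X. b.a.(a.X + 0)) + 0 | =a=> v0
Partition-refinement fixed point:
  B0 = {u0, v0}
  B1 = {u1, v1}
  B2 = {u2, v2}
u0 ∈ B0, v0 ∈ B0 → same block
Bisimilar ⇒ trace-equivalent.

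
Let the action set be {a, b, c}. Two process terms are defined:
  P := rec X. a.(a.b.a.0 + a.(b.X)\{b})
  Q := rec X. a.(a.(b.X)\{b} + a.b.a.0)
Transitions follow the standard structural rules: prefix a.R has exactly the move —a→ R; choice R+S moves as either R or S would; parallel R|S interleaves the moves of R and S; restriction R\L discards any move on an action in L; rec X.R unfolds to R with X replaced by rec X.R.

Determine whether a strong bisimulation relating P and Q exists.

YES

P's transition system — 6 states:
  u0 = rec X. a.(a.b.a.0 + a.(b.X)\{b}) has moves --a--▸ u1
  u1 = a.b.a.0 + a.(b.(rec X. a.(a.b.a.0 + a.(b.X)\{b})))\{b} has moves --a--▸ u2, --a--▸ u3
  u2 = (b.(rec X. a.(a.b.a.0 + a.(b.X)\{b})))\{b} has moves stopped
  u3 = b.a.0 has moves --b--▸ u4
  u4 = a.0 has moves --a--▸ u5
  u5 = 0 has moves stopped
Q's transition system — 6 states:
  v0 = rec X. a.(a.(b.X)\{b} + a.b.a.0) has moves --a--▸ v1
  v1 = a.(b.(rec X. a.(a.(b.X)\{b} + a.b.a.0)))\{b} + a.b.a.0 has moves --a--▸ v2, --a--▸ v3
  v2 = (b.(rec X. a.(a.(b.X)\{b} + a.b.a.0)))\{b} has moves stopped
  v3 = b.a.0 has moves --b--▸ v4
  v4 = a.0 has moves --a--▸ v5
  v5 = 0 has moves stopped
Partition-refinement fixed point:
  B0 = {u0, v0}
  B1 = {u1, v1}
  B2 = {u3, v3}
  B3 = {u4, v4}
  B4 = {u2, u5, v2, v5}
u0 ∈ B0, v0 ∈ B0 → same block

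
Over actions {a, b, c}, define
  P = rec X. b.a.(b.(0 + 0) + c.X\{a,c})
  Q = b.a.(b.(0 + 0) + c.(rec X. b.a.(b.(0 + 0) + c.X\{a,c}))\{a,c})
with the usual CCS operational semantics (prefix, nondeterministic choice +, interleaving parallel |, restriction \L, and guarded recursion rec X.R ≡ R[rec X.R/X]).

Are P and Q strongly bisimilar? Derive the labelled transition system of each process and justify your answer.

P's transition system — 6 states:
  u0 = rec X. b.a.(b.(0 + 0) + c.X\{a,c}) :: ··b··> u1
  u1 = a.(b.(0 + 0) + c.(rec X. b.a.(b.(0 + 0) + c.X\{a,c}))\{a,c}) :: ··a··> u2
  u2 = b.(0 + 0) + c.(rec X. b.a.(b.(0 + 0) + c.X\{a,c}))\{a,c} :: ··b··> u3, ··c··> u4
  u3 = 0 + 0 :: stopped
  u4 = (rec X. b.a.(b.(0 + 0) + c.X\{a,c}))\{a,c} :: ··b··> u5
  u5 = (a.(b.(0 + 0) + c.(rec X. b.a.(b.(0 + 0) + c.X\{a,c}))\{a,c}))\{a,c} :: stopped
Q's transition system — 6 states:
  v0 = b.a.(b.(0 + 0) + c.(rec X. b.a.(b.(0 + 0) + c.X\{a,c}))\{a,c}) :: ··b··> v1
  v1 = a.(b.(0 + 0) + c.(rec X. b.a.(b.(0 + 0) + c.X\{a,c}))\{a,c}) :: ··a··> v2
  v2 = b.(0 + 0) + c.(rec X. b.a.(b.(0 + 0) + c.X\{a,c}))\{a,c} :: ··b··> v3, ··c··> v4
  v3 = 0 + 0 :: stopped
  v4 = (rec X. b.a.(b.(0 + 0) + c.X\{a,c}))\{a,c} :: ··b··> v5
  v5 = (a.(b.(0 + 0) + c.(rec X. b.a.(b.(0 + 0) + c.X\{a,c}))\{a,c}))\{a,c} :: stopped
Bisimilarity quotient blocks:
  B0 = {u0, v0}
  B1 = {u1, v1}
  B2 = {u2, v2}
  B3 = {u4, v4}
  B4 = {u3, u5, v3, v5}
u0 ∈ B0, v0 ∈ B0 → same block

YES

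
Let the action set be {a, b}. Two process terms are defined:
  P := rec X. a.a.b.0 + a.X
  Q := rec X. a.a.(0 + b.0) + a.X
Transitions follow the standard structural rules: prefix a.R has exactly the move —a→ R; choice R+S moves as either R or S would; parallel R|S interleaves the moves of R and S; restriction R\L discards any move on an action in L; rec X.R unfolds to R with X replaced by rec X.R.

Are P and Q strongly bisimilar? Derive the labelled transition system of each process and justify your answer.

YES

P's transition system — 4 states:
  s0 = rec X. a.a.b.0 + a.X → =a=> s0, =a=> s1
  s1 = a.b.0 → =a=> s2
  s2 = b.0 → =b=> s3
  s3 = 0 → stopped
Q's transition system — 4 states:
  t0 = rec X. a.a.(0 + b.0) + a.X → =a=> t0, =a=> t1
  t1 = a.(0 + b.0) → =a=> t2
  t2 = 0 + b.0 → =b=> t3
  t3 = 0 → stopped
Coarsest stable partition (strong bisimilarity classes):
  B0 = {s0, t0}
  B1 = {s1, t1}
  B2 = {s2, t2}
  B3 = {s3, t3}
s0 ∈ B0, t0 ∈ B0 → same block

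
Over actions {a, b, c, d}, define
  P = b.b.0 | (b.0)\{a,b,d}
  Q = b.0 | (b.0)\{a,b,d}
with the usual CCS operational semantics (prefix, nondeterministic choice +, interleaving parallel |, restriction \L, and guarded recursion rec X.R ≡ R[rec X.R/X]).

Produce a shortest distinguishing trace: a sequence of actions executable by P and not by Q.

Reachable graph of P (3 states):
  s0 = b.b.0 | (b.0)\{a,b,d} has moves --b--▸ s1
  s1 = b.0 | (b.0)\{a,b,d} has moves --b--▸ s2
  s2 = 0 | (b.0)\{a,b,d} has moves deadlocked
Reachable graph of Q (2 states):
  t0 = b.0 | (b.0)\{a,b,d} has moves --b--▸ t1
  t1 = 0 | (b.0)\{a,b,d} has moves deadlocked
Run σ = ⟨bb⟩ on P: start {s0}
  after b @ step 1: {s1}
  after b @ step 2: {s2}
  P completes σ.
Run σ = ⟨bb⟩ on Q: start {t0}
  after b @ step 1: {t1}
  after b @ step 2: no successor for Q

bb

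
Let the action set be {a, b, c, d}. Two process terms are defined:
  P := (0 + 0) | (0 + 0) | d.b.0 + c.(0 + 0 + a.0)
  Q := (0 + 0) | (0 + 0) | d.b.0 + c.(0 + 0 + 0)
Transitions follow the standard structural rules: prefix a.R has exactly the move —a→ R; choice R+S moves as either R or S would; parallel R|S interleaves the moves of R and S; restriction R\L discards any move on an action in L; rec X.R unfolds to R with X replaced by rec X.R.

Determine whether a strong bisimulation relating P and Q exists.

P's transition system — 5 states:
  m0 = (0 + 0) | (0 + 0) | d.b.0 + c.(0 + 0 + a.0) has moves =c=> m1, =d=> m2
  m1 = 0 + 0 + a.0 has moves =a=> m3
  m2 = (0 + 0) | (0 + 0) | b.0 has moves =b=> m4
  m3 = 0 has moves stopped
  m4 = (0 + 0) | (0 + 0) | 0 has moves stopped
Q's transition system — 4 states:
  n0 = (0 + 0) | (0 + 0) | d.b.0 + c.(0 + 0 + 0) has moves =c=> n1, =d=> n2
  n1 = 0 + 0 + 0 has moves stopped
  n2 = (0 + 0) | (0 + 0) | b.0 has moves =b=> n3
  n3 = (0 + 0) | (0 + 0) | 0 has moves stopped
Coarsest stable partition (strong bisimilarity classes):
  B0 = {m0}
  B1 = {m1}
  B2 = {m3, m4, n1, n3}
  B3 = {m2, n2}
  B4 = {n0}
m0 ∈ B0, n0 ∈ B4 → different blocks

NO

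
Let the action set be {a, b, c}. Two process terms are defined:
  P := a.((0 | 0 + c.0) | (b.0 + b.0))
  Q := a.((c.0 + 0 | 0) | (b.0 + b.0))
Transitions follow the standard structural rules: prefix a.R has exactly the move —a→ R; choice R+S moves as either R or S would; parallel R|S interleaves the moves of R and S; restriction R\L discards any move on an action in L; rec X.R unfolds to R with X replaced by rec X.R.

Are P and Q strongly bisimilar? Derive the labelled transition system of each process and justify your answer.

LTS(P): 5 reachable states
  m0 = a.((0 | 0 + c.0) | (b.0 + b.0)) ⊢ -a-> m1
  m1 = (0 | 0 + c.0) | (b.0 + b.0) ⊢ -b-> m2, -c-> m3
  m2 = (0 | 0 + c.0) | 0 ⊢ -c-> m4
  m3 = 0 | (b.0 + b.0) ⊢ -b-> m4
  m4 = 0 | 0 ⊢ stopped
LTS(Q): 5 reachable states
  n0 = a.((c.0 + 0 | 0) | (b.0 + b.0)) ⊢ -a-> n1
  n1 = (c.0 + 0 | 0) | (b.0 + b.0) ⊢ -b-> n2, -c-> n3
  n2 = (c.0 + 0 | 0) | 0 ⊢ -c-> n4
  n3 = 0 | (b.0 + b.0) ⊢ -b-> n4
  n4 = 0 | 0 ⊢ stopped
Coarsest stable partition (strong bisimilarity classes):
  B0 = {m0, n0}
  B1 = {m1, n1}
  B2 = {m3, n3}
  B3 = {m4, n4}
  B4 = {m2, n2}
m0 ∈ B0, n0 ∈ B0 → same block

bisimilar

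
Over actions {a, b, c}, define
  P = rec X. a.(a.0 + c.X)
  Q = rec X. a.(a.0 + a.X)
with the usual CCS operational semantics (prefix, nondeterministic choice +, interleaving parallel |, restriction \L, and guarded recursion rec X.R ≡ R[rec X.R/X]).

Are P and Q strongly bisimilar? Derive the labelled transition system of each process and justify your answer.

P ≁ Q

LTS(P): 3 reachable states
  m0 = rec X. a.(a.0 + c.X) has moves -a-> m1
  m1 = a.0 + c.(rec X. a.(a.0 + c.X)) has moves -a-> m2, -c-> m0
  m2 = 0 has moves (no moves)
LTS(Q): 3 reachable states
  n0 = rec X. a.(a.0 + a.X) has moves -a-> n1
  n1 = a.0 + a.(rec X. a.(a.0 + a.X)) has moves -a-> n0, -a-> n2
  n2 = 0 has moves (no moves)
Bisimilarity quotient blocks:
  B0 = {m0}
  B1 = {m1}
  B2 = {m2, n2}
  B3 = {n0}
  B4 = {n1}
m0 ∈ B0, n0 ∈ B3 → different blocks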